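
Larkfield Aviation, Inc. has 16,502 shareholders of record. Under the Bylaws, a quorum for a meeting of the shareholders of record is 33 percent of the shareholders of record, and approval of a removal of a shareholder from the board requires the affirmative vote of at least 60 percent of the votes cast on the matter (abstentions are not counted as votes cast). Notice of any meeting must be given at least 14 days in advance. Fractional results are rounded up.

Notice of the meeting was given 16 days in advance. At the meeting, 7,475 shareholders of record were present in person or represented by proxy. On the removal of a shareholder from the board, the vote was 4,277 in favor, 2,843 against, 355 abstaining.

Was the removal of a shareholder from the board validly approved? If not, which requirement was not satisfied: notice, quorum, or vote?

Valid — all requirements satisfied.

Notice: 16 days given; 14 required. Satisfied.
Quorum: 33% of 16,502 = 5,445.66, rounded up to 5,446; 7,475 present. Satisfied.
Vote: requires three-fifths of the votes cast (7,475 − 355 abstaining = 7,120); 3/5 of 7120 = 4272, so 4,272 needed; 4,277 in favor. Satisfied.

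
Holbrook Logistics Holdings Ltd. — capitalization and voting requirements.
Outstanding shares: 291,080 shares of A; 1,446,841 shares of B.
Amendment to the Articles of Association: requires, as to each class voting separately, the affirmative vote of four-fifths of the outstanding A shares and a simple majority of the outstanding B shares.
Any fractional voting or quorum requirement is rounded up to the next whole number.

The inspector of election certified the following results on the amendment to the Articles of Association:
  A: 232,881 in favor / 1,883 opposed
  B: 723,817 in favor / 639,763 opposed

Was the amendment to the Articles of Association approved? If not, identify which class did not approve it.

A: 4/5 of 291080 = 232864; 232,864 required, 232,881 in favor — approved.
B: a majority of 1446841 is 723421; 723,421 required, 723,817 in favor — approved.

Approved — every class gave the required vote.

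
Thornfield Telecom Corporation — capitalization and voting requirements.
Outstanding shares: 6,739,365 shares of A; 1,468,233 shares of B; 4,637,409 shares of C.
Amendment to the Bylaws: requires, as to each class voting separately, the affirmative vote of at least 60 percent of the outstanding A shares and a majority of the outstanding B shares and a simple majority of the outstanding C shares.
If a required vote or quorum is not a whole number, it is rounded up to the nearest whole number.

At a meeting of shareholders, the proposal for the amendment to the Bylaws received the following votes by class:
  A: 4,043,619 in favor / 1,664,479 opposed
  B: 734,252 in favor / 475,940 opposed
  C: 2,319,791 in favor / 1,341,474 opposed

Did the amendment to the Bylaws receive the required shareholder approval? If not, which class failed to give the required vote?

A: 3/5 of 6739365 = 4043619; 4,043,619 required, 4,043,619 in favor — approved.
B: a majority of 1468233 is 734117; 734,117 required, 734,252 in favor — approved.
C: a majority of 4637409 is 2318705; 2,318,705 required, 2,319,791 in favor — approved.

Approved — every class gave the required vote.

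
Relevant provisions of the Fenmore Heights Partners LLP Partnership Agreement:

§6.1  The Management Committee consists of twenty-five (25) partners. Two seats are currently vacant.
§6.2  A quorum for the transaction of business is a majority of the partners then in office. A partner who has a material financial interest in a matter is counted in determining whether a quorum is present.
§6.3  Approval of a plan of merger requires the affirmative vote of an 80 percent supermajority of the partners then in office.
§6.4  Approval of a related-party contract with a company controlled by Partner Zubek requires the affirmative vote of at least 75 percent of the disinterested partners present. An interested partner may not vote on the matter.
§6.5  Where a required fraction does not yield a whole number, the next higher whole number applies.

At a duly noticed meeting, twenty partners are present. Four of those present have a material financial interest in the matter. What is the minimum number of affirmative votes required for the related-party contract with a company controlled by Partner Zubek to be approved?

The related-party contract with a company controlled by Partner Zubek requires three-fourths of the disinterested partners present (20 − 4 = 16).
3/4 of 16 = 12.

12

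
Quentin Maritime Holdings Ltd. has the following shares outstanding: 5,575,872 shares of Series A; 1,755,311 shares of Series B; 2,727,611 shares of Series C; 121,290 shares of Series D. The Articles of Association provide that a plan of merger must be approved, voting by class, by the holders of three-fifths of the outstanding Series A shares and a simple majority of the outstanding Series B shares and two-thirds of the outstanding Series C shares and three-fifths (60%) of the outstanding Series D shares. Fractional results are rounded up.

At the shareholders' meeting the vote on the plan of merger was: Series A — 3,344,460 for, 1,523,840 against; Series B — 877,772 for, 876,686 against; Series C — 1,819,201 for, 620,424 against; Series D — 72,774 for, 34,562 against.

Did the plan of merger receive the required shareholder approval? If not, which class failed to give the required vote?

Series A: 3/5 of 5575872 = 3345523.20, rounded up to 3345524; 3,345,524 required, 3,344,460 in favor — not approved.
Series B: a majority of 1755311 is 877656; 877,656 required, 877,772 in favor — approved.
Series C: 2/3 of 2727611 = 1818407.33, rounded up to 1818408; 1,818,408 required, 1,819,201 in favor — approved.
Series D: 3/5 of 121290 = 72774; 72,774 required, 72,774 in favor — approved.

Not approved — the Series A shares did not give the required vote.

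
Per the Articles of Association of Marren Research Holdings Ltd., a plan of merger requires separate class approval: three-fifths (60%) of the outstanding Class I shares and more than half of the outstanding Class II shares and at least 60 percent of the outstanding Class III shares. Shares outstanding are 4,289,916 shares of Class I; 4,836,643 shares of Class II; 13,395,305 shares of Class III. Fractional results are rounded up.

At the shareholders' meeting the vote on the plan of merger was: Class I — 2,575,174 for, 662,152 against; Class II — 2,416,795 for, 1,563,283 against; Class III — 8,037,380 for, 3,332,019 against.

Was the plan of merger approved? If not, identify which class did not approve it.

Class I: 3/5 of 4289916 = 2573949.60, rounded up to 2573950; 2,573,950 required, 2,575,174 in favor — approved.
Class II: a majority of 4836643 is 2418322; 2,418,322 required, 2,416,795 in favor — not approved.
Class III: 3/5 of 13395305 = 8037183; 8,037,183 required, 8,037,380 in favor — approved.

Not approved — the Class II shares did not give the required vote.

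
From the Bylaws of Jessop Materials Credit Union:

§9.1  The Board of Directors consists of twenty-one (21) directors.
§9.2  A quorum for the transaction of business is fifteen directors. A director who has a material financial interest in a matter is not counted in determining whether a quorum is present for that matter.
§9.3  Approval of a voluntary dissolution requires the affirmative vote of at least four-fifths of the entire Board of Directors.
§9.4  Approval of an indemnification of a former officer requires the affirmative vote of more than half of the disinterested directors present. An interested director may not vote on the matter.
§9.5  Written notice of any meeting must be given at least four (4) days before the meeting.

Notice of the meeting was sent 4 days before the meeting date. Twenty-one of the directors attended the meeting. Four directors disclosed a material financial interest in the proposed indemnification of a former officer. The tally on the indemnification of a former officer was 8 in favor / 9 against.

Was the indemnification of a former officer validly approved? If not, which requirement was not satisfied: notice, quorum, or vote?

Invalid — vote requirement not satisfied.

Notice: 4 days given; 4 required (4 ≥ 4). Satisfied.
Quorum: 21 present, but the 4 interested directors do not count, leaving 17. Quorum is 15. Satisfied.
Vote: the indemnification of a former officer requires a majority of the disinterested directors present (21 − 4 = 17). A majority of 17 is 9, so 9 affirmative votes are needed; 8 voted in favor. Not satisfied.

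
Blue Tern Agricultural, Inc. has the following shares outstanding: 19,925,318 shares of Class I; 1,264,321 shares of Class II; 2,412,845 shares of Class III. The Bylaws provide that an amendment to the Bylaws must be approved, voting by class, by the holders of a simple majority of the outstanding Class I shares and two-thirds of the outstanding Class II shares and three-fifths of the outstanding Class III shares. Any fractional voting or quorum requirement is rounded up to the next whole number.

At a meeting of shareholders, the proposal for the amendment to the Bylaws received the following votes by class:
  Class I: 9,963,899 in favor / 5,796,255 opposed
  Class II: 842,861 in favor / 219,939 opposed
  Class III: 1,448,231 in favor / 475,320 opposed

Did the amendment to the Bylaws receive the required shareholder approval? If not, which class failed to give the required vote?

Class I: a majority of 19925318 is 9962660; 9,962,660 required, 9,963,899 in favor — approved.
Class II: 2/3 of 1264321 = 842880.67, rounded up to 842881; 842,881 required, 842,861 in favor — not approved.
Class III: 3/5 of 2412845 = 1447707; 1,447,707 required, 1,448,231 in favor — approved.

Not approved — the Class II shares did not give the required vote.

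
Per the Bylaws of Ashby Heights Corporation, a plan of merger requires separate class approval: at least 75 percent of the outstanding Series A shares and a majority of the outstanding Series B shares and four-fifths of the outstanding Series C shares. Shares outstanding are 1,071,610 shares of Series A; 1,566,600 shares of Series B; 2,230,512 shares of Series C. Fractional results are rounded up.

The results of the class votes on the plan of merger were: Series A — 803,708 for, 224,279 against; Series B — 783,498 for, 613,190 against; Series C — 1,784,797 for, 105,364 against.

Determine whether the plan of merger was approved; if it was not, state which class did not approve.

Approved — every class gave the required vote.

Series A: 3/4 of 1071610 = 803707.50, rounded up to 803708; 803,708 required, 803,708 in favor — approved.
Series B: a majority of 1566600 is 783301; 783,301 required, 783,498 in favor — approved.
Series C: 4/5 of 2230512 = 1784409.60, rounded up to 1784410; 1,784,410 required, 1,784,797 in favor — approved.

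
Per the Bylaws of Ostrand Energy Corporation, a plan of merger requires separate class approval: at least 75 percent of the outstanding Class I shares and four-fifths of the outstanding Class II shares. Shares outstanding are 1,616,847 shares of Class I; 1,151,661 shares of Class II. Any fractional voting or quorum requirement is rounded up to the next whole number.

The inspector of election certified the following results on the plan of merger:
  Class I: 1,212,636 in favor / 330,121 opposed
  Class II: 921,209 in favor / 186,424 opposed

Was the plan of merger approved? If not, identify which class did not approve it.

Class I: 3/4 of 1616847 = 1212635.25, rounded up to 1212636; 1,212,636 required, 1,212,636 in favor — approved.
Class II: 4/5 of 1151661 = 921328.80, rounded up to 921329; 921,329 required, 921,209 in favor — not approved.

Not approved — the Class II shares did not give the required vote.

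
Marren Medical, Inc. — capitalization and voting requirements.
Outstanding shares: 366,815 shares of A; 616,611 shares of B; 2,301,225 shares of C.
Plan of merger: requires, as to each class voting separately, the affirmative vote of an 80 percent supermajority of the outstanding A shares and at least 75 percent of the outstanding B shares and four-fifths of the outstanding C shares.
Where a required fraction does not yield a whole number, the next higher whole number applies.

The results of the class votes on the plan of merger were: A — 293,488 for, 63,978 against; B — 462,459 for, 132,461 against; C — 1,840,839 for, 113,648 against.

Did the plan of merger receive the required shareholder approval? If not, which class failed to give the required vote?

Not approved — the C shares did not give the required vote.

A: 4/5 of 366815 = 293452; 293,452 required, 293,488 in favor — approved.
B: 3/4 of 616611 = 462458.25, rounded up to 462459; 462,459 required, 462,459 in favor — approved.
C: 4/5 of 2301225 = 1840980; 1,840,980 required, 1,840,839 in favor — not approved.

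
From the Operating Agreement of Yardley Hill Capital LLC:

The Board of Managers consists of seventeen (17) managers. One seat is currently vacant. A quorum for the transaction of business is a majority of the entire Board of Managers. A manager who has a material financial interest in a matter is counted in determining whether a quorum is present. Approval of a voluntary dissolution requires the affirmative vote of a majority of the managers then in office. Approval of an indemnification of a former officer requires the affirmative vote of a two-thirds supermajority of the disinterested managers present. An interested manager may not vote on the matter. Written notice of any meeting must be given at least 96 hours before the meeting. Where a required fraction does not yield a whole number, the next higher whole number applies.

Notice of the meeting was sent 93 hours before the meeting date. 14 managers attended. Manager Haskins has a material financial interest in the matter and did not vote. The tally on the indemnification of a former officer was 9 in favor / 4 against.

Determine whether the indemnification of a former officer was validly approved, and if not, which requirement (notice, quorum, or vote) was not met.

Notice: 93 hours given; 96 required (93 < 96). Not satisfied.
Quorum: 14 present (interested managers count toward quorum); quorum is 9. Satisfied.
Vote: the indemnification of a former officer requires two-thirds of the disinterested managers present (14 − 1 = 13). 2/3 of 13 = 8.67, rounded up to 9, so 9 affirmative votes are needed; 9 voted in favor. Satisfied.

Invalid — notice requirement not satisfied.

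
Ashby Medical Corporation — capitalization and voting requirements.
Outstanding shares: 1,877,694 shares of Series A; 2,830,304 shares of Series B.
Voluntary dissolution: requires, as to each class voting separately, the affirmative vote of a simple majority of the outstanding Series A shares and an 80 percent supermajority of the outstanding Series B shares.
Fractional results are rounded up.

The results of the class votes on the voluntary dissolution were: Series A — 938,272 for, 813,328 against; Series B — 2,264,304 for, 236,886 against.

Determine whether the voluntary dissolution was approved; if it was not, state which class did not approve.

Not approved — the Series A shares did not give the required vote.

Series A: a majority of 1877694 is 938848; 938,848 required, 938,272 in favor — not approved.
Series B: 4/5 of 2830304 = 2264243.20, rounded up to 2264244; 2,264,244 required, 2,264,304 in favor — approved.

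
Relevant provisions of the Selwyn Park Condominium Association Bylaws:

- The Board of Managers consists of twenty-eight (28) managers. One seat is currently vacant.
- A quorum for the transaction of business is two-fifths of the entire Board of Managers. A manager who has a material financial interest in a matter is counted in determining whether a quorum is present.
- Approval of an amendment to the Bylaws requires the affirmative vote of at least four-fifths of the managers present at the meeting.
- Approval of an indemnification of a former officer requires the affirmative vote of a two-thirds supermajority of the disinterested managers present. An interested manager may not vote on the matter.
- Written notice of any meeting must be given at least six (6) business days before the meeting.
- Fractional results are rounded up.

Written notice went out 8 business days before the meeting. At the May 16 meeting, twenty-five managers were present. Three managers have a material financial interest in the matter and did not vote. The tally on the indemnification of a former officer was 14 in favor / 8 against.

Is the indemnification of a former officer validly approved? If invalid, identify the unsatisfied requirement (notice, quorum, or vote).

Notice: 8 business days given; 6 required (8 ≥ 6). Satisfied.
Quorum: 25 present (interested managers count toward quorum); quorum is 12. Satisfied.
Vote: the indemnification of a former officer requires two-thirds of the disinterested managers present (25 − 3 = 22). 2/3 of 22 = 14.67, rounded up to 15, so 15 affirmative votes are needed; 14 voted in favor. Not satisfied.

Invalid — vote requirement not satisfied.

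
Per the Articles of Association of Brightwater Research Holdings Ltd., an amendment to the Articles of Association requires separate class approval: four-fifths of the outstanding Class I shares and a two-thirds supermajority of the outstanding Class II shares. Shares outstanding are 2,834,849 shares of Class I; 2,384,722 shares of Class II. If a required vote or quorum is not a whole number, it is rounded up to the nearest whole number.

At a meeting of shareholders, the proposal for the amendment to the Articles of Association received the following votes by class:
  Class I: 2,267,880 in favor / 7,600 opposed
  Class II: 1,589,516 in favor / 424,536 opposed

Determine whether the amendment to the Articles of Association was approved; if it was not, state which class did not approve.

Class I: 4/5 of 2834849 = 2267879.20, rounded up to 2267880; 2,267,880 required, 2,267,880 in favor — approved.
Class II: 2/3 of 2384722 = 1589814.67, rounded up to 1589815; 1,589,815 required, 1,589,516 in favor — not approved.

Not approved — the Class II shares did not give the required vote.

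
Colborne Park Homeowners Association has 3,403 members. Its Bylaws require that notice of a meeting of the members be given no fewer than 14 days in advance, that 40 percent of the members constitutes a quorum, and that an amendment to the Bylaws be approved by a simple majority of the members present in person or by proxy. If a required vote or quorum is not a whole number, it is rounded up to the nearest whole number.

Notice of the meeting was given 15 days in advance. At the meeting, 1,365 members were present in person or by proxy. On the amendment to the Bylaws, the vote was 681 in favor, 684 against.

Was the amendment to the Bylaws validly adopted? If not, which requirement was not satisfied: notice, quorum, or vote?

Notice: 15 days given; 14 required. Satisfied.
Quorum: 40% of 3,403 = 1,361.20, rounded up to 1,362; 1,365 present. Satisfied.
Vote: requires a majority of those present (1,365); a majority of 1365 is 683, so 683 needed; 681 in favor. Not satisfied.

Invalid — vote requirement not satisfied.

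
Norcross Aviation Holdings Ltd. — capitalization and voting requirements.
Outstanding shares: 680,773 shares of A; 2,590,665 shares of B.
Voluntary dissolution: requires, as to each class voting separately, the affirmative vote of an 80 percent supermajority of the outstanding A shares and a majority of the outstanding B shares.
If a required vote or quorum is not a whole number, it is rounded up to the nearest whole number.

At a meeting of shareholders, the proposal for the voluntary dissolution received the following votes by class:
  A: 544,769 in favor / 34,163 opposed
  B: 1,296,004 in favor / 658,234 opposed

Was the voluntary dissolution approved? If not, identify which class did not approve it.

Approved — every class gave the required vote.

A: 4/5 of 680773 = 544618.40, rounded up to 544619; 544,619 required, 544,769 in favor — approved.
B: a majority of 2590665 is 1295333; 1,295,333 required, 1,296,004 in favor — approved.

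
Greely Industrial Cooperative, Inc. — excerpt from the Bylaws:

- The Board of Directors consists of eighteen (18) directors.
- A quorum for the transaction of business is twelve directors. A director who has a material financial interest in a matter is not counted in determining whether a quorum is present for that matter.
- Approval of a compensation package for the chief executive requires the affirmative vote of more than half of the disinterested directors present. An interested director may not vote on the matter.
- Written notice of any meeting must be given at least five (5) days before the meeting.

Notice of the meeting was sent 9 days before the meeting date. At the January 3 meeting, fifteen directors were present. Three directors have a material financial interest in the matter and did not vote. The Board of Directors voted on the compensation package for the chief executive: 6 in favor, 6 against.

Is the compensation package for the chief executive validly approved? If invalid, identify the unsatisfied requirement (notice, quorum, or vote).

Notice: 9 days given; 5 required (9 ≥ 5). Satisfied.
Quorum: 15 present, but the 3 interested directors do not count, leaving 12. Quorum is 12. Satisfied.
Vote: the compensation package for the chief executive requires a majority of the disinterested directors present (15 − 3 = 12). A majority of 12 is 7, so 7 affirmative votes are needed; 6 voted in favor. Not satisfied.

Invalid — vote requirement not satisfied.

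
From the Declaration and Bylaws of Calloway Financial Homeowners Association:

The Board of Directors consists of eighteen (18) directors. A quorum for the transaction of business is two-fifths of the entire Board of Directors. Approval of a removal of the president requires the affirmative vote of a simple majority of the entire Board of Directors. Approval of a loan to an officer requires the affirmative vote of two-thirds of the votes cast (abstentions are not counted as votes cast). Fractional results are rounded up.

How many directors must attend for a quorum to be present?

8

2/5 of 18 = 7.20, rounded up to 8.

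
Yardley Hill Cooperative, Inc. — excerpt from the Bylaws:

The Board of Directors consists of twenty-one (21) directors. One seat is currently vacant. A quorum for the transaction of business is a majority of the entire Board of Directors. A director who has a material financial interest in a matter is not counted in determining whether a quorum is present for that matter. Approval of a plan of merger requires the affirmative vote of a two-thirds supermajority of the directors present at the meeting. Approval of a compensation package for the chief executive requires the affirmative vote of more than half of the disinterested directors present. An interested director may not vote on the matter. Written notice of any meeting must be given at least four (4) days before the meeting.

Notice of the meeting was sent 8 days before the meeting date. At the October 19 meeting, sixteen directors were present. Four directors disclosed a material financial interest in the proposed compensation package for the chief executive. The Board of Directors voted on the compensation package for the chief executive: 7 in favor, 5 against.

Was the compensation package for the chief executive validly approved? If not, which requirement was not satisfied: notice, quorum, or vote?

Notice: 8 days given; 4 required (8 ≥ 4). Satisfied.
Quorum: 16 present, but the 4 interested directors do not count, leaving 12. Quorum is 11. Satisfied.
Vote: the compensation package for the chief executive requires a majority of the disinterested directors present (16 − 4 = 12). A majority of 12 is 7, so 7 affirmative votes are needed; 7 voted in favor. Satisfied.

Valid — all requirements satisfied.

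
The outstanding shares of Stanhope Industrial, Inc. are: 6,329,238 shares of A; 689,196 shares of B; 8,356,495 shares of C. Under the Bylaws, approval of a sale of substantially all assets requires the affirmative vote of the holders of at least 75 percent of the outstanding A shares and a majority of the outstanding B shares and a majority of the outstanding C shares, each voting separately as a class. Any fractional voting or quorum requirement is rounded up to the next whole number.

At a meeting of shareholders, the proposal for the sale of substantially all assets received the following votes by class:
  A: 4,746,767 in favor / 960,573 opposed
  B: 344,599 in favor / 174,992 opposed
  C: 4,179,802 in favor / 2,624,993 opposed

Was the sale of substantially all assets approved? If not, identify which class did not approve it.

A: 3/4 of 6329238 = 4746928.50, rounded up to 4746929; 4,746,929 required, 4,746,767 in favor — not approved.
B: a majority of 689196 is 344599; 344,599 required, 344,599 in favor — approved.
C: a majority of 8356495 is 4178248; 4,178,248 required, 4,179,802 in favor — approved.

Not approved — the A shares did not give the required vote.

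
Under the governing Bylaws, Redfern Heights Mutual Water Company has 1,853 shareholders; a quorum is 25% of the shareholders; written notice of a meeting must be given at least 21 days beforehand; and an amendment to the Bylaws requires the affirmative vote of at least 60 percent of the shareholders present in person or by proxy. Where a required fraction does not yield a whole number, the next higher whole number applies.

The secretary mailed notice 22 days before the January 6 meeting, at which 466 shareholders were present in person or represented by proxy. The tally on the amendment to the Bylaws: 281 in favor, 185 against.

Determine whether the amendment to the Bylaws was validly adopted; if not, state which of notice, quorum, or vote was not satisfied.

Notice: 22 days given; 21 required. Satisfied.
Quorum: 25% of 1,853 = 463.25, rounded up to 464; 466 present. Satisfied.
Vote: requires three-fifths of those present (466); 3/5 of 466 = 279.60, rounded up to 280, so 280 needed; 281 in favor. Satisfied.

Valid — all requirements satisfied.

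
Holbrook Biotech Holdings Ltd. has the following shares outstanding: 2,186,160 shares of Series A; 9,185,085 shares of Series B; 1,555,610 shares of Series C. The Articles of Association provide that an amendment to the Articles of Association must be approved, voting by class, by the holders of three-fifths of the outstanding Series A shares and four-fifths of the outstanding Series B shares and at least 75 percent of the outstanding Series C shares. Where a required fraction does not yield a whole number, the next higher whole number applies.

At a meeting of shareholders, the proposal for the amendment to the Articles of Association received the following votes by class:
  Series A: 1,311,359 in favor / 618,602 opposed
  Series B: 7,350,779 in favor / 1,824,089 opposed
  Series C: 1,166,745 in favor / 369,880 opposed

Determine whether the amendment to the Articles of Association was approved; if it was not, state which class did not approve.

Series A: 3/5 of 2186160 = 1311696; 1,311,696 required, 1,311,359 in favor — not approved.
Series B: 4/5 of 9185085 = 7348068; 7,348,068 required, 7,350,779 in favor — approved.
Series C: 3/4 of 1555610 = 1166707.50, rounded up to 1166708; 1,166,708 required, 1,166,745 in favor — approved.

Not approved — the Series A shares did not give the required vote.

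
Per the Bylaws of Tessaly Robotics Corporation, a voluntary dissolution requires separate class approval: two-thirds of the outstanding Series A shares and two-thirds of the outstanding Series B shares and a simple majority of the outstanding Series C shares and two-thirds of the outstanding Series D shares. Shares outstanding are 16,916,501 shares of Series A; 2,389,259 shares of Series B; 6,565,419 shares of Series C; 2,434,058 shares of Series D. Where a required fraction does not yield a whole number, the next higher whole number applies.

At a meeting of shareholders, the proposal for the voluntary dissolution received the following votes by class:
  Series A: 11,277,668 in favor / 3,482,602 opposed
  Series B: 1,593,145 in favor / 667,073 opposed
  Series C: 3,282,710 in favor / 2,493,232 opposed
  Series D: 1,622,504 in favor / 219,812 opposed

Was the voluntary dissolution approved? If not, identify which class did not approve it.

Series A: 2/3 of 16916501 = 11277667.33, rounded up to 11277668; 11,277,668 required, 11,277,668 in favor — approved.
Series B: 2/3 of 2389259 = 1592839.33, rounded up to 1592840; 1,592,840 required, 1,593,145 in favor — approved.
Series C: a majority of 6565419 is 3282710; 3,282,710 required, 3,282,710 in favor — approved.
Series D: 2/3 of 2434058 = 1622705.33, rounded up to 1622706; 1,622,706 required, 1,622,504 in favor — not approved.

Not approved — the Series D shares did not give the required vote.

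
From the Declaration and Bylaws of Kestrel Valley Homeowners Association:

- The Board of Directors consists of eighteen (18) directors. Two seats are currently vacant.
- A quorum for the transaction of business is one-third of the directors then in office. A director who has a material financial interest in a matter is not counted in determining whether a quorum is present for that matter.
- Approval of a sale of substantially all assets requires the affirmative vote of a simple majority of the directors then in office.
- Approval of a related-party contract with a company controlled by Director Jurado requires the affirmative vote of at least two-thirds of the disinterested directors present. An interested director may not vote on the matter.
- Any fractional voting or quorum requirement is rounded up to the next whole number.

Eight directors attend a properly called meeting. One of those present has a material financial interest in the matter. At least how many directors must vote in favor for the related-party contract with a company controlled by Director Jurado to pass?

The related-party contract with a company controlled by Director Jurado requires two-thirds of the disinterested directors present (8 − 1 = 7).
2/3 of 7 = 4.67, rounded up to 5.

5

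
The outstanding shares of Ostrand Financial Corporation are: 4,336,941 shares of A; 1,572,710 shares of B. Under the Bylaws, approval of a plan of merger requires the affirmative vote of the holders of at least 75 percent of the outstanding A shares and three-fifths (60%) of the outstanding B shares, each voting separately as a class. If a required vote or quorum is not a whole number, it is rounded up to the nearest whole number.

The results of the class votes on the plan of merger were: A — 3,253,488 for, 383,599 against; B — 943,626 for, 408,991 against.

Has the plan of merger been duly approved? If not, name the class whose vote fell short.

Approved — every class gave the required vote.

A: 3/4 of 4336941 = 3252705.75, rounded up to 3252706; 3,252,706 required, 3,253,488 in favor — approved.
B: 3/5 of 1572710 = 943626; 943,626 required, 943,626 in favor — approved.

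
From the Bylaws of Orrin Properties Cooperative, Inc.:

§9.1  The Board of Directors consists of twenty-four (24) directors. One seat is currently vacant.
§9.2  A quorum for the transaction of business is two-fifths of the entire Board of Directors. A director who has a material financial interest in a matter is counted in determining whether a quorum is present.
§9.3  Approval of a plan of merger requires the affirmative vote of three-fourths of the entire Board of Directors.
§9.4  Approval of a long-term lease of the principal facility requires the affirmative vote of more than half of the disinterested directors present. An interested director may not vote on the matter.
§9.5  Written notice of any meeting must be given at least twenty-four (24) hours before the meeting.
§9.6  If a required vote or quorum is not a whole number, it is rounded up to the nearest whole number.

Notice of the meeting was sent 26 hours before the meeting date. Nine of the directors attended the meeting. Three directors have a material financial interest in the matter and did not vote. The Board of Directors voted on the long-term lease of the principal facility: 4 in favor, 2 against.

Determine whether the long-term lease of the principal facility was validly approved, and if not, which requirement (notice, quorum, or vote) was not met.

Invalid — quorum requirement not satisfied.

Notice: 26 hours given; 24 required (26 ≥ 24). Satisfied.
Quorum: 9 present (interested directors count toward quorum); quorum is 10. Not satisfied.
Vote: the long-term lease of the principal facility requires a majority of the disinterested directors present (9 − 3 = 6). A majority of 6 is 4, so 4 affirmative votes are needed; 4 voted in favor. Satisfied. (Moot — without a quorum no business can be validly transacted.)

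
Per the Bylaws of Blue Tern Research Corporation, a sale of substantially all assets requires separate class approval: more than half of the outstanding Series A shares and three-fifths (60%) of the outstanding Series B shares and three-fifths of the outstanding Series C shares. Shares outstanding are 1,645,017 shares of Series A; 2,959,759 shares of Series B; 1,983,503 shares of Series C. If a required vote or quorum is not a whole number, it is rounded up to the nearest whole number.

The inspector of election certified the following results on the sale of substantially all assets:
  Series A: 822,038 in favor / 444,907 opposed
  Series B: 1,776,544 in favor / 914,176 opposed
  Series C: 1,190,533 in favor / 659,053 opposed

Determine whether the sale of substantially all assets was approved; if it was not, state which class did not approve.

Not approved — the Series A shares did not give the required vote.

Series A: a majority of 1645017 is 822509; 822,509 required, 822,038 in favor — not approved.
Series B: 3/5 of 2959759 = 1775855.40, rounded up to 1775856; 1,775,856 required, 1,776,544 in favor — approved.
Series C: 3/5 of 1983503 = 1190101.80, rounded up to 1190102; 1,190,102 required, 1,190,533 in favor — approved.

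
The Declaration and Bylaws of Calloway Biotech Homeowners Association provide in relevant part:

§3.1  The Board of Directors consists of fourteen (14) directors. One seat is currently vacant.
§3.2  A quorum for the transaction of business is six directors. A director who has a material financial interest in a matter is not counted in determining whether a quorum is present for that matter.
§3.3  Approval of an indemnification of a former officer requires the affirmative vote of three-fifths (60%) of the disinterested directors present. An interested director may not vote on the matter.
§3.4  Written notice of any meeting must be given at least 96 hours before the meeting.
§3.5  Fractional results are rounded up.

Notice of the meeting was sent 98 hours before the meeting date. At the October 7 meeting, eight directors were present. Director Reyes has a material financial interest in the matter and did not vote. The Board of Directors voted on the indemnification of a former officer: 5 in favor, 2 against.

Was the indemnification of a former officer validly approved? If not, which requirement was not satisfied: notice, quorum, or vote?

Valid — all requirements satisfied.

Notice: 98 hours given; 96 required (98 ≥ 96). Satisfied.
Quorum: 8 present, but the 1 interested director does not count, leaving 7. Quorum is 6. Satisfied.
Vote: the indemnification of a former officer requires three-fifths of the disinterested directors present (8 − 1 = 7). 3/5 of 7 = 4.20, rounded up to 5, so 5 affirmative votes are needed; 5 voted in favor. Satisfied.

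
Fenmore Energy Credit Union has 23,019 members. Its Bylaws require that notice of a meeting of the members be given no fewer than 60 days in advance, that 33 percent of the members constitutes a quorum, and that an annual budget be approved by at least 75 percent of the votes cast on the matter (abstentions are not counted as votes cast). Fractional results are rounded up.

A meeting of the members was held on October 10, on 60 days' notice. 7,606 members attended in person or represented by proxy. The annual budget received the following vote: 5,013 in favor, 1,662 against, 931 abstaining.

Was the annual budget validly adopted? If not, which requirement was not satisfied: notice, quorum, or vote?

Notice: 60 days given; 60 required. Satisfied.
Quorum: 33% of 23,019 = 7,596.27, rounded up to 7,597; 7,606 present. Satisfied.
Vote: requires three-fourths of the votes cast (7,606 − 931 abstaining = 6,675); 3/4 of 6675 = 5006.25, rounded up to 5007, so 5,007 needed; 5,013 in favor. Satisfied.

Valid — all requirements satisfied.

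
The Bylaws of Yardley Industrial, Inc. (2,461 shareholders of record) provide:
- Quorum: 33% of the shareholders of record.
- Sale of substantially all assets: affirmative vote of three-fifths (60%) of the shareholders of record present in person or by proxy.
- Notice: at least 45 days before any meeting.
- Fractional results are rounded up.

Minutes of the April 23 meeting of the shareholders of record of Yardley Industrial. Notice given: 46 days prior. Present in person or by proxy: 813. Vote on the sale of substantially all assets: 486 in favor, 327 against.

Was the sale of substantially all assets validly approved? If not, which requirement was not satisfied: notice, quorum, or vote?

Invalid — vote requirement not satisfied.

Notice: 46 days given; 45 required. Satisfied.
Quorum: 33% of 2,461 = 812.13, rounded up to 813; 813 present. Satisfied.
Vote: requires three-fifths of those present (813); 3/5 of 813 = 487.80, rounded up to 488, so 488 needed; 486 in favor. Not satisfied.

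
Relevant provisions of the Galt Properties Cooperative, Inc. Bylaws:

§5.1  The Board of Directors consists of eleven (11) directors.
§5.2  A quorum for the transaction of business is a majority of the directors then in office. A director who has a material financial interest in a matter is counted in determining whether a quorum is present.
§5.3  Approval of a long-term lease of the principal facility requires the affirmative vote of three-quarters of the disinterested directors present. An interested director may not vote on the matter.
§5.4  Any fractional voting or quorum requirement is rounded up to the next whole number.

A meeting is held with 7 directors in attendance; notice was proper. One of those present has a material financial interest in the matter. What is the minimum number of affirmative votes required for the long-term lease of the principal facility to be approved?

The long-term lease of the principal facility requires three-fourths of the disinterested directors present (7 − 1 = 6).
3/4 of 6 = 4.50, rounded up to 5.

5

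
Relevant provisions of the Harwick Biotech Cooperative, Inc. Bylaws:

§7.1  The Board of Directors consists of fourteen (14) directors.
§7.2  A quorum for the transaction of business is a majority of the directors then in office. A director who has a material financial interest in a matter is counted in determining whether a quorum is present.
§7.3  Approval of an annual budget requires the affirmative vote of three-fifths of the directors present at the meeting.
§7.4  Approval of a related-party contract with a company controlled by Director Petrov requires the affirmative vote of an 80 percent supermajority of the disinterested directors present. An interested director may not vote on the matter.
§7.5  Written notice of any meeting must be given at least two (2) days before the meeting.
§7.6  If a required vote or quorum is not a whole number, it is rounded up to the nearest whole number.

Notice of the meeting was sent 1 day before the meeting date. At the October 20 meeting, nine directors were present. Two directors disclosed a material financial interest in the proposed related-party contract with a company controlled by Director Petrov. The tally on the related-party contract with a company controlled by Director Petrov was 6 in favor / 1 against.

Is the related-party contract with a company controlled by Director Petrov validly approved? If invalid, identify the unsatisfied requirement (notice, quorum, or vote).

Notice: 1 day given; 2 required (1 < 2). Not satisfied.
Quorum: 9 present (interested directors count toward quorum); quorum is 8. Satisfied.
Vote: the related-party contract with a company controlled by Director Petrov requires four-fifths of the disinterested directors present (9 − 2 = 7). 4/5 of 7 = 5.60, rounded up to 6, so 6 affirmative votes are needed; 6 voted in favor. Satisfied.

Invalid — notice requirement not satisfied.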